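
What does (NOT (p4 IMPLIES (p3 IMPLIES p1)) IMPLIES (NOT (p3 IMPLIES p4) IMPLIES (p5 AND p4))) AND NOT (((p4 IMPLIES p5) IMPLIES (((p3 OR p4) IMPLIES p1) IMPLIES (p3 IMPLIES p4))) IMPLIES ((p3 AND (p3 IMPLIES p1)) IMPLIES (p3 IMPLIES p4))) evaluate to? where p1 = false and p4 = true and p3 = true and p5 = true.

p3 IMPLIES p1 = true IMPLIES false = false
p4 IMPLIES (p3 IMPLIES p1) = true IMPLIES false = false
NOT (p4 IMPLIES (p3 IMPLIES p1)) = NOT false = true
p3 IMPLIES p4 = true IMPLIES true = true
NOT (p3 IMPLIES p4) = NOT true = false
p5 AND p4 = true AND true = true
NOT (p3 IMPLIES p4) IMPLIES (p5 AND p4) = false IMPLIES true = true
NOT (p4 IMPLIES (p3 IMPLIES p1)) IMPLIES (NOT (p3 IMPLIES p4) IMPLIES (p5 AND p4)) = true IMPLIES true = true
p4 IMPLIES p5 = true IMPLIES true = true
p3 OR p4 = true OR true = true
(p3 OR p4) IMPLIES p1 = true IMPLIES false = false
p3 IMPLIES p4 = true IMPLIES true = true
((p3 OR p4) IMPLIES p1) IMPLIES (p3 IMPLIES p4) = false IMPLIES true = true
(p4 IMPLIES p5) IMPLIES (((p3 OR p4) IMPLIES p1) IMPLIES (p3 IMPLIES p4)) = true IMPLIES true = true
p3 IMPLIES p1 = true IMPLIES false = false
p3 AND (p3 IMPLIES p1) = true AND false = false
p3 IMPLIES p4 = true IMPLIES true = true
(p3 AND (p3 IMPLIES p1)) IMPLIES (p3 IMPLIES p4) = false IMPLIES true = true
((p4 IMPLIES p5) IMPLIES (((p3 OR p4) IMPLIES p1) IMPLIES (p3 IMPLIES p4))) IMPLIES ((p3 AND (p3 IMPLIES p1)) IMPLIES (p3 IMPLIES p4)) = true IMPLIES true = true
NOT (((p4 IMPLIES p5) IMPLIES (((p3 OR p4) IMPLIES p1) IMPLIES (p3 IMPLIES p4))) IMPLIES ((p3 AND (p3 IMPLIES p1)) IMPLIES (p3 IMPLIES p4))) = NOT true = false
(NOT (p4 IMPLIES (p3 IMPLIES p1)) IMPLIES (NOT (p3 IMPLIES p4) IMPLIES (p5 AND p4))) AND NOT (((p4 IMPLIES p5) IMPLIES (((p3 OR p4) IMPLIES p1) IMPLIES (p3 IMPLIES p4))) IMPLIES ((p3 AND (p3 IMPLIES p1)) IMPLIES (p3 IMPLIES p4))) = true AND false = false

false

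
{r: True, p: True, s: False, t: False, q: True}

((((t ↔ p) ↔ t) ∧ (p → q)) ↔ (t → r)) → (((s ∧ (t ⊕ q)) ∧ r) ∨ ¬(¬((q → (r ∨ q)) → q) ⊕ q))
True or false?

t ↔ p = False ↔ True = False
(t ↔ p) ↔ t = False ↔ False = True
p → q = True → True = True
((t ↔ p) ↔ t) ∧ (p → q) = True ∧ True = True
t → r = False → True = True
(((t ↔ p) ↔ t) ∧ (p → q)) ↔ (t → r) = True ↔ True = True
t ⊕ q = False ⊕ True = True
s ∧ (t ⊕ q) = False ∧ True = False
(s ∧ (t ⊕ q)) ∧ r = False ∧ True = False
r ∨ q = True ∨ True = True
q → (r ∨ q) = True → True = True
(q → (r ∨ q)) → q = True → True = True
¬((q → (r ∨ q)) → q) = ¬True = False
¬((q → (r ∨ q)) → q) ⊕ q = False ⊕ True = True
¬(¬((q → (r ∨ q)) → q) ⊕ q) = ¬True = False
((s ∧ (t ⊕ q)) ∧ r) ∨ ¬(¬((q → (r ∨ q)) → q) ⊕ q) = False ∨ False = False
((((t ↔ p) ↔ t) ∧ (p → q)) ↔ (t → r)) → (((s ∧ (t ⊕ q)) ∧ r) ∨ ¬(¬((q → (r ∨ q)) → q) ⊕ q)) = True → False = False

False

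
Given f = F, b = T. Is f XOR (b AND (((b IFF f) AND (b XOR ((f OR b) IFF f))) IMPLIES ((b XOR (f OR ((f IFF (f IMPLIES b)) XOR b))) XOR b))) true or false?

T

Substituting f=F, b=T:
b IFF f = T IFF F = F
f OR b = F OR T = T
(f OR b) IFF f = T IFF F = F
b XOR ((f OR b) IFF f) = T XOR F = T
(b IFF f) AND (b XOR ((f OR b) IFF f)) = F AND T = F
f IMPLIES b = F IMPLIES T = T
f IFF (f IMPLIES b) = F IFF T = F
(f IFF (f IMPLIES b)) XOR b = F XOR T = T
f OR ((f IFF (f IMPLIES b)) XOR b) = F OR T = T
b XOR (f OR ((f IFF (f IMPLIES b)) XOR b)) = T XOR T = F
(b XOR (f OR ((f IFF (f IMPLIES b)) XOR b))) XOR b = F XOR T = T
((b IFF f) AND (b XOR ((f OR b) IFF f))) IMPLIES ((b XOR (f OR ((f IFF (f IMPLIES b)) XOR b))) XOR b) = F IMPLIES T = T
b AND (((b IFF f) AND (b XOR ((f OR b) IFF f))) IMPLIES ((b XOR (f OR ((f IFF (f IMPLIES b)) XOR b))) XOR b)) = T AND T = T
f XOR (b AND (((b IFF f) AND (b XOR ((f OR b) IFF f))) IMPLIES ((b XOR (f OR ((f IFF (f IMPLIES b)) XOR b))) XOR b))) = F XOR T = T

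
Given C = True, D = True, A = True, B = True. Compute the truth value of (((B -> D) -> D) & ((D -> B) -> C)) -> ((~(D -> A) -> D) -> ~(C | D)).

False

B -> D = True -> True = True
(B -> D) -> D = True -> True = True
D -> B = True -> True = True
(D -> B) -> C = True -> True = True
((B -> D) -> D) & ((D -> B) -> C) = True & True = True
D -> A = True -> True = True
~(D -> A) = ~True = False
~(D -> A) -> D = False -> True = True
C | D = True | True = True
~(C | D) = ~True = False
(~(D -> A) -> D) -> ~(C | D) = True -> False = False
(((B -> D) -> D) & ((D -> B) -> C)) -> ((~(D -> A) -> D) -> ~(C | D)) = True -> False = False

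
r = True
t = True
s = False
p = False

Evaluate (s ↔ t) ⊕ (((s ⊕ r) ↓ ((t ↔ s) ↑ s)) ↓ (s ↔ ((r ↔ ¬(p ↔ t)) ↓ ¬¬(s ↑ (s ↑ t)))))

False

Substituting r=True, t=True, s=False, p=False:
s ↔ t = False ↔ True = False
s ⊕ r = False ⊕ True = True
t ↔ s = True ↔ False = False
(t ↔ s) ↑ s = False ↑ False = True
(s ⊕ r) ↓ ((t ↔ s) ↑ s) = True ↓ True = False
p ↔ t = False ↔ True = False
¬(p ↔ t) = ¬False = True
r ↔ ¬(p ↔ t) = True ↔ True = True
s ↑ t = False ↑ True = True
s ↑ (s ↑ t) = False ↑ True = True
¬(s ↑ (s ↑ t)) = ¬True = False
¬¬(s ↑ (s ↑ t)) = ¬False = True
(r ↔ ¬(p ↔ t)) ↓ ¬¬(s ↑ (s ↑ t)) = True ↓ True = False
s ↔ ((r ↔ ¬(p ↔ t)) ↓ ¬¬(s ↑ (s ↑ t))) = False ↔ False = True
((s ⊕ r) ↓ ((t ↔ s) ↑ s)) ↓ (s ↔ ((r ↔ ¬(p ↔ t)) ↓ ¬¬(s ↑ (s ↑ t)))) = False ↓ True = False
(s ↔ t) ⊕ (((s ⊕ r) ↓ ((t ↔ s) ↑ s)) ↓ (s ↔ ((r ↔ ¬(p ↔ t)) ↓ ¬¬(s ↑ (s ↑ t))))) = False ⊕ False = False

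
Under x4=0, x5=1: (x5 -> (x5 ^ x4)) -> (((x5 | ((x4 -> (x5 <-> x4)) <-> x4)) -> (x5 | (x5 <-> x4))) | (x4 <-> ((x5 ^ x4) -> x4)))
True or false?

Substituting x4=0, x5=1:
x5 ^ x4 = 1 ^ 0 = 1
x5 -> (x5 ^ x4) = 1 -> 1 = 1
x5 <-> x4 = 1 <-> 0 = 0
x4 -> (x5 <-> x4) = 0 -> 0 = 1
(x4 -> (x5 <-> x4)) <-> x4 = 1 <-> 0 = 0
x5 | ((x4 -> (x5 <-> x4)) <-> x4) = 1 | 0 = 1
x5 <-> x4 = 1 <-> 0 = 0
x5 | (x5 <-> x4) = 1 | 0 = 1
(x5 | ((x4 -> (x5 <-> x4)) <-> x4)) -> (x5 | (x5 <-> x4)) = 1 -> 1 = 1
x5 ^ x4 = 1 ^ 0 = 1
(x5 ^ x4) -> x4 = 1 -> 0 = 0
x4 <-> ((x5 ^ x4) -> x4) = 0 <-> 0 = 1
((x5 | ((x4 -> (x5 <-> x4)) <-> x4)) -> (x5 | (x5 <-> x4))) | (x4 <-> ((x5 ^ x4) -> x4)) = 1 | 1 = 1
(x5 -> (x5 ^ x4)) -> (((x5 | ((x4 -> (x5 <-> x4)) <-> x4)) -> (x5 | (x5 <-> x4))) | (x4 <-> ((x5 ^ x4) -> x4))) = 1 -> 1 = 1

1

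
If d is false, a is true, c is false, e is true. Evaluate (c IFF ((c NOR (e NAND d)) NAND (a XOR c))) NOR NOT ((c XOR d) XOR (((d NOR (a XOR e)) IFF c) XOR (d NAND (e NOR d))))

e NAND d = T NAND F = T
c NOR (e NAND d) = F NOR T = F
a XOR c = T XOR F = T
(c NOR (e NAND d)) NAND (a XOR c) = F NAND T = T
c IFF ((c NOR (e NAND d)) NAND (a XOR c)) = F IFF T = F
c XOR d = F XOR F = F
a XOR e = T XOR T = F
d NOR (a XOR e) = F NOR F = T
(d NOR (a XOR e)) IFF c = T IFF F = F
e NOR d = T NOR F = F
d NAND (e NOR d) = F NAND F = T
((d NOR (a XOR e)) IFF c) XOR (d NAND (e NOR d)) = F XOR T = T
(c XOR d) XOR (((d NOR (a XOR e)) IFF c) XOR (d NAND (e NOR d))) = F XOR T = T
NOT ((c XOR d) XOR (((d NOR (a XOR e)) IFF c) XOR (d NAND (e NOR d)))) = NOT T = F
(c IFF ((c NOR (e NAND d)) NAND (a XOR c))) NOR NOT ((c XOR d) XOR (((d NOR (a XOR e)) IFF c) XOR (d NAND (e NOR d)))) = F NOR F = T

T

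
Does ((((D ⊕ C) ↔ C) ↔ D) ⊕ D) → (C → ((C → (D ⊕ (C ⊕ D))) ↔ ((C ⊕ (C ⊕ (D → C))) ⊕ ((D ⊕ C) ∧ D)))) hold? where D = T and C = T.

D ⊕ C = T ⊕ T = F
(D ⊕ C) ↔ C = F ↔ T = F
((D ⊕ C) ↔ C) ↔ D = F ↔ T = F
(((D ⊕ C) ↔ C) ↔ D) ⊕ D = F ⊕ T = T
C ⊕ D = T ⊕ T = F
D ⊕ (C ⊕ D) = T ⊕ F = T
C → (D ⊕ (C ⊕ D)) = T → T = T
D → C = T → T = T
C ⊕ (D → C) = T ⊕ T = F
C ⊕ (C ⊕ (D → C)) = T ⊕ F = T
D ⊕ C = T ⊕ T = F
(D ⊕ C) ∧ D = F ∧ T = F
(C ⊕ (C ⊕ (D → C))) ⊕ ((D ⊕ C) ∧ D) = T ⊕ F = T
(C → (D ⊕ (C ⊕ D))) ↔ ((C ⊕ (C ⊕ (D → C))) ⊕ ((D ⊕ C) ∧ D)) = T ↔ T = T
C → ((C → (D ⊕ (C ⊕ D))) ↔ ((C ⊕ (C ⊕ (D → C))) ⊕ ((D ⊕ C) ∧ D))) = T → T = T
((((D ⊕ C) ↔ C) ↔ D) ⊕ D) → (C → ((C → (D ⊕ (C ⊕ D))) ↔ ((C ⊕ (C ⊕ (D → C))) ⊕ ((D ⊕ C) ∧ D)))) = T → T = T

T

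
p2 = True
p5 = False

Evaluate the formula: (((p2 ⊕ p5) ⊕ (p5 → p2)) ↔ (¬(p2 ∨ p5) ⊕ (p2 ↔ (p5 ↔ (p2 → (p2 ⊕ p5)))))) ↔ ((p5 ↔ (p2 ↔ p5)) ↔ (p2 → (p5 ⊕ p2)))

p2 ⊕ p5 = True ⊕ False = True
p5 → p2 = False → True = True
(p2 ⊕ p5) ⊕ (p5 → p2) = True ⊕ True = False
p2 ∨ p5 = True ∨ False = True
¬(p2 ∨ p5) = ¬True = False
p2 ⊕ p5 = True ⊕ False = True
p2 → (p2 ⊕ p5) = True → True = True
p5 ↔ (p2 → (p2 ⊕ p5)) = False ↔ True = False
p2 ↔ (p5 ↔ (p2 → (p2 ⊕ p5))) = True ↔ False = False
¬(p2 ∨ p5) ⊕ (p2 ↔ (p5 ↔ (p2 → (p2 ⊕ p5)))) = False ⊕ False = False
((p2 ⊕ p5) ⊕ (p5 → p2)) ↔ (¬(p2 ∨ p5) ⊕ (p2 ↔ (p5 ↔ (p2 → (p2 ⊕ p5))))) = False ↔ False = True
p2 ↔ p5 = True ↔ False = False
p5 ↔ (p2 ↔ p5) = False ↔ False = True
p5 ⊕ p2 = False ⊕ True = True
p2 → (p5 ⊕ p2) = True → True = True
(p5 ↔ (p2 ↔ p5)) ↔ (p2 → (p5 ⊕ p2)) = True ↔ True = True
(((p2 ⊕ p5) ⊕ (p5 → p2)) ↔ (¬(p2 ∨ p5) ⊕ (p2 ↔ (p5 ↔ (p2 → (p2 ⊕ p5)))))) ↔ ((p5 ↔ (p2 ↔ p5)) ↔ (p2 → (p5 ⊕ p2))) = True ↔ True = True

True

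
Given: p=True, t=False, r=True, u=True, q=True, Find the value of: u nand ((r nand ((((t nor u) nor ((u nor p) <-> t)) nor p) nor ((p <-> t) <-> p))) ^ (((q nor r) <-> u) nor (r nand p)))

False

t nor u = False nor True = False
u nor p = True nor True = False
(u nor p) <-> t = False <-> False = True
(t nor u) nor ((u nor p) <-> t) = False nor True = False
((t nor u) nor ((u nor p) <-> t)) nor p = False nor True = False
p <-> t = True <-> False = False
(p <-> t) <-> p = False <-> True = False
(((t nor u) nor ((u nor p) <-> t)) nor p) nor ((p <-> t) <-> p) = False nor False = True
r nand ((((t nor u) nor ((u nor p) <-> t)) nor p) nor ((p <-> t) <-> p)) = True nand True = False
q nor r = True nor True = False
(q nor r) <-> u = False <-> True = False
r nand p = True nand True = False
((q nor r) <-> u) nor (r nand p) = False nor False = True
(r nand ((((t nor u) nor ((u nor p) <-> t)) nor p) nor ((p <-> t) <-> p))) ^ (((q nor r) <-> u) nor (r nand p)) = False ^ True = True
u nand ((r nand ((((t nor u) nor ((u nor p) <-> t)) nor p) nor ((p <-> t) <-> p))) ^ (((q nor r) <-> u) nor (r nand p))) = True nand True = False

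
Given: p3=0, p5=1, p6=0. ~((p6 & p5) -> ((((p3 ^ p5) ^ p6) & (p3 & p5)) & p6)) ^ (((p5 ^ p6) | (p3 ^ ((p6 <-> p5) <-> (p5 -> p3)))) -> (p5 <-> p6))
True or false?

0

p6 & p5 = 0 & 1 = 0
p3 ^ p5 = 0 ^ 1 = 1
(p3 ^ p5) ^ p6 = 1 ^ 0 = 1
p3 & p5 = 0 & 1 = 0
((p3 ^ p5) ^ p6) & (p3 & p5) = 1 & 0 = 0
(((p3 ^ p5) ^ p6) & (p3 & p5)) & p6 = 0 & 0 = 0
(p6 & p5) -> ((((p3 ^ p5) ^ p6) & (p3 & p5)) & p6) = 0 -> 0 = 1
~((p6 & p5) -> ((((p3 ^ p5) ^ p6) & (p3 & p5)) & p6)) = ~1 = 0
p5 ^ p6 = 1 ^ 0 = 1
p6 <-> p5 = 0 <-> 1 = 0
p5 -> p3 = 1 -> 0 = 0
(p6 <-> p5) <-> (p5 -> p3) = 0 <-> 0 = 1
p3 ^ ((p6 <-> p5) <-> (p5 -> p3)) = 0 ^ 1 = 1
(p5 ^ p6) | (p3 ^ ((p6 <-> p5) <-> (p5 -> p3))) = 1 | 1 = 1
p5 <-> p6 = 1 <-> 0 = 0
((p5 ^ p6) | (p3 ^ ((p6 <-> p5) <-> (p5 -> p3)))) -> (p5 <-> p6) = 1 -> 0 = 0
~((p6 & p5) -> ((((p3 ^ p5) ^ p6) & (p3 & p5)) & p6)) ^ (((p5 ^ p6) | (p3 ^ ((p6 <-> p5) <-> (p5 -> p3)))) -> (p5 <-> p6)) = 0 ^ 0 = 0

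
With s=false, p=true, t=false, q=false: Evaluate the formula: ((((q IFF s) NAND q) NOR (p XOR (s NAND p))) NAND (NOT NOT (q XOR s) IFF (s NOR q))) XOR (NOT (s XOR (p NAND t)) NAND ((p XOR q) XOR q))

false

q IFF s = false IFF false = true
(q IFF s) NAND q = true NAND false = true
s NAND p = false NAND true = true
p XOR (s NAND p) = true XOR true = false
((q IFF s) NAND q) NOR (p XOR (s NAND p)) = true NOR false = false
q XOR s = false XOR false = false
NOT (q XOR s) = NOT false = true
NOT NOT (q XOR s) = NOT true = false
s NOR q = false NOR false = true
NOT NOT (q XOR s) IFF (s NOR q) = false IFF true = false
(((q IFF s) NAND q) NOR (p XOR (s NAND p))) NAND (NOT NOT (q XOR s) IFF (s NOR q)) = false NAND false = true
p NAND t = true NAND false = true
s XOR (p NAND t) = false XOR true = true
NOT (s XOR (p NAND t)) = NOT true = false
p XOR q = true XOR false = true
(p XOR q) XOR q = true XOR false = true
NOT (s XOR (p NAND t)) NAND ((p XOR q) XOR q) = false NAND true = true
((((q IFF s) NAND q) NOR (p XOR (s NAND p))) NAND (NOT NOT (q XOR s) IFF (s NOR q))) XOR (NOT (s XOR (p NAND t)) NAND ((p XOR q) XOR q)) = true XOR true = false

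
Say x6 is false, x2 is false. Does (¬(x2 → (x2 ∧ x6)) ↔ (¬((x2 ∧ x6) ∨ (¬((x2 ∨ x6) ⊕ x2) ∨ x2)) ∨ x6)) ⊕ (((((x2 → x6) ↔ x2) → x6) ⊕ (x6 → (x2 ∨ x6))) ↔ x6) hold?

x2 ∧ x6 = False ∧ False = False
x2 → (x2 ∧ x6) = False → False = True
¬(x2 → (x2 ∧ x6)) = ¬True = False
x2 ∧ x6 = False ∧ False = False
x2 ∨ x6 = False ∨ False = False
(x2 ∨ x6) ⊕ x2 = False ⊕ False = False
¬((x2 ∨ x6) ⊕ x2) = ¬False = True
¬((x2 ∨ x6) ⊕ x2) ∨ x2 = True ∨ False = True
(x2 ∧ x6) ∨ (¬((x2 ∨ x6) ⊕ x2) ∨ x2) = False ∨ True = True
¬((x2 ∧ x6) ∨ (¬((x2 ∨ x6) ⊕ x2) ∨ x2)) = ¬True = False
¬((x2 ∧ x6) ∨ (¬((x2 ∨ x6) ⊕ x2) ∨ x2)) ∨ x6 = False ∨ False = False
¬(x2 → (x2 ∧ x6)) ↔ (¬((x2 ∧ x6) ∨ (¬((x2 ∨ x6) ⊕ x2) ∨ x2)) ∨ x6) = False ↔ False = True
x2 → x6 = False → False = True
(x2 → x6) ↔ x2 = True ↔ False = False
((x2 → x6) ↔ x2) → x6 = False → False = True
x2 ∨ x6 = False ∨ False = False
x6 → (x2 ∨ x6) = False → False = True
(((x2 → x6) ↔ x2) → x6) ⊕ (x6 → (x2 ∨ x6)) = True ⊕ True = False
((((x2 → x6) ↔ x2) → x6) ⊕ (x6 → (x2 ∨ x6))) ↔ x6 = False ↔ False = True
(¬(x2 → (x2 ∧ x6)) ↔ (¬((x2 ∧ x6) ∨ (¬((x2 ∨ x6) ⊕ x2) ∨ x2)) ∨ x6)) ⊕ (((((x2 → x6) ↔ x2) → x6) ⊕ (x6 → (x2 ∨ x6))) ↔ x6) = True ⊕ True = False

False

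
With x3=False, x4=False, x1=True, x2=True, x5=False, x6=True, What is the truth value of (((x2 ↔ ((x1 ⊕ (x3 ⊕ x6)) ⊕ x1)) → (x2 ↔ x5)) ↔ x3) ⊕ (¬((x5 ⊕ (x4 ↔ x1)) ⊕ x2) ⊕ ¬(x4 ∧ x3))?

x3 ⊕ x6 = False ⊕ True = True
x1 ⊕ (x3 ⊕ x6) = True ⊕ True = False
(x1 ⊕ (x3 ⊕ x6)) ⊕ x1 = False ⊕ True = True
x2 ↔ ((x1 ⊕ (x3 ⊕ x6)) ⊕ x1) = True ↔ True = True
x2 ↔ x5 = True ↔ False = False
(x2 ↔ ((x1 ⊕ (x3 ⊕ x6)) ⊕ x1)) → (x2 ↔ x5) = True → False = False
((x2 ↔ ((x1 ⊕ (x3 ⊕ x6)) ⊕ x1)) → (x2 ↔ x5)) ↔ x3 = False ↔ False = True
x4 ↔ x1 = False ↔ True = False
x5 ⊕ (x4 ↔ x1) = False ⊕ False = False
(x5 ⊕ (x4 ↔ x1)) ⊕ x2 = False ⊕ True = True
¬((x5 ⊕ (x4 ↔ x1)) ⊕ x2) = ¬True = False
x4 ∧ x3 = False ∧ False = False
¬(x4 ∧ x3) = ¬False = True
¬((x5 ⊕ (x4 ↔ x1)) ⊕ x2) ⊕ ¬(x4 ∧ x3) = False ⊕ True = True
(((x2 ↔ ((x1 ⊕ (x3 ⊕ x6)) ⊕ x1)) → (x2 ↔ x5)) ↔ x3) ⊕ (¬((x5 ⊕ (x4 ↔ x1)) ⊕ x2) ⊕ ¬(x4 ∧ x3)) = True ⊕ True = False

False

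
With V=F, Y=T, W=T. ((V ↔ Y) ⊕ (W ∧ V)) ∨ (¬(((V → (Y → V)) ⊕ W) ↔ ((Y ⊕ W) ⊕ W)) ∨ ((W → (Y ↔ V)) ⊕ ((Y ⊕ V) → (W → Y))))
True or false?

T

V ↔ Y = F ↔ T = F
W ∧ V = T ∧ F = F
(V ↔ Y) ⊕ (W ∧ V) = F ⊕ F = F
Y → V = T → F = F
V → (Y → V) = F → F = T
(V → (Y → V)) ⊕ W = T ⊕ T = F
Y ⊕ W = T ⊕ T = F
(Y ⊕ W) ⊕ W = F ⊕ T = T
((V → (Y → V)) ⊕ W) ↔ ((Y ⊕ W) ⊕ W) = F ↔ T = F
¬(((V → (Y → V)) ⊕ W) ↔ ((Y ⊕ W) ⊕ W)) = ¬F = T
Y ↔ V = T ↔ F = F
W → (Y ↔ V) = T → F = F
Y ⊕ V = T ⊕ F = T
W → Y = T → T = T
(Y ⊕ V) → (W → Y) = T → T = T
(W → (Y ↔ V)) ⊕ ((Y ⊕ V) → (W → Y)) = F ⊕ T = T
¬(((V → (Y → V)) ⊕ W) ↔ ((Y ⊕ W) ⊕ W)) ∨ ((W → (Y ↔ V)) ⊕ ((Y ⊕ V) → (W → Y))) = T ∨ T = T
((V ↔ Y) ⊕ (W ∧ V)) ∨ (¬(((V → (Y → V)) ⊕ W) ↔ ((Y ⊕ W) ⊕ W)) ∨ ((W → (Y ↔ V)) ⊕ ((Y ⊕ V) → (W → Y)))) = F ∨ T = T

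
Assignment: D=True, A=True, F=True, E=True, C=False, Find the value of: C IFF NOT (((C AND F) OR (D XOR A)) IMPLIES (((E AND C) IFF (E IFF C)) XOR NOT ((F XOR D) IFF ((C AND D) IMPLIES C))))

True

C AND F = False AND True = False
D XOR A = True XOR True = False
(C AND F) OR (D XOR A) = False OR False = False
E AND C = True AND False = False
E IFF C = True IFF False = False
(E AND C) IFF (E IFF C) = False IFF False = True
F XOR D = True XOR True = False
C AND D = False AND True = False
(C AND D) IMPLIES C = False IMPLIES False = True
(F XOR D) IFF ((C AND D) IMPLIES C) = False IFF True = False
NOT ((F XOR D) IFF ((C AND D) IMPLIES C)) = NOT False = True
((E AND C) IFF (E IFF C)) XOR NOT ((F XOR D) IFF ((C AND D) IMPLIES C)) = True XOR True = False
((C AND F) OR (D XOR A)) IMPLIES (((E AND C) IFF (E IFF C)) XOR NOT ((F XOR D) IFF ((C AND D) IMPLIES C))) = False IMPLIES False = True
NOT (((C AND F) OR (D XOR A)) IMPLIES (((E AND C) IFF (E IFF C)) XOR NOT ((F XOR D) IFF ((C AND D) IMPLIES C)))) = NOT True = False
C IFF NOT (((C AND F) OR (D XOR A)) IMPLIES (((E AND C) IFF (E IFF C)) XOR NOT ((F XOR D) IFF ((C AND D) IMPLIES C)))) = False IFF False = True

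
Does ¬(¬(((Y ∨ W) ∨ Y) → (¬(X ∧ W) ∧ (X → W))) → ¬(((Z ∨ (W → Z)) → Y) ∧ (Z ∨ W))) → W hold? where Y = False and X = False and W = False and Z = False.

True

Y ∨ W = False ∨ False = False
(Y ∨ W) ∨ Y = False ∨ False = False
X ∧ W = False ∧ False = False
¬(X ∧ W) = ¬False = True
X → W = False → False = True
¬(X ∧ W) ∧ (X → W) = True ∧ True = True
((Y ∨ W) ∨ Y) → (¬(X ∧ W) ∧ (X → W)) = False → True = True
¬(((Y ∨ W) ∨ Y) → (¬(X ∧ W) ∧ (X → W))) = ¬True = False
W → Z = False → False = True
Z ∨ (W → Z) = False ∨ True = True
(Z ∨ (W → Z)) → Y = True → False = False
Z ∨ W = False ∨ False = False
((Z ∨ (W → Z)) → Y) ∧ (Z ∨ W) = False ∧ False = False
¬(((Z ∨ (W → Z)) → Y) ∧ (Z ∨ W)) = ¬False = True
¬(((Y ∨ W) ∨ Y) → (¬(X ∧ W) ∧ (X → W))) → ¬(((Z ∨ (W → Z)) → Y) ∧ (Z ∨ W)) = False → True = True
¬(¬(((Y ∨ W) ∨ Y) → (¬(X ∧ W) ∧ (X → W))) → ¬(((Z ∨ (W → Z)) → Y) ∧ (Z ∨ W))) = ¬True = False
¬(¬(((Y ∨ W) ∨ Y) → (¬(X ∧ W) ∧ (X → W))) → ¬(((Z ∨ (W → Z)) → Y) ∧ (Z ∨ W))) → W = False → False = True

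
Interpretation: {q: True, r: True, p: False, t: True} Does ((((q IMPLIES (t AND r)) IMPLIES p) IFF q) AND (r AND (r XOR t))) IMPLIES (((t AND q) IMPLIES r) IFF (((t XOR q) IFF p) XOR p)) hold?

t AND r = True AND True = True
q IMPLIES (t AND r) = True IMPLIES True = True
(q IMPLIES (t AND r)) IMPLIES p = True IMPLIES False = False
((q IMPLIES (t AND r)) IMPLIES p) IFF q = False IFF True = False
r XOR t = True XOR True = False
r AND (r XOR t) = True AND False = False
(((q IMPLIES (t AND r)) IMPLIES p) IFF q) AND (r AND (r XOR t)) = False AND False = False
t AND q = True AND True = True
(t AND q) IMPLIES r = True IMPLIES True = True
t XOR q = True XOR True = False
(t XOR q) IFF p = False IFF False = True
((t XOR q) IFF p) XOR p = True XOR False = True
((t AND q) IMPLIES r) IFF (((t XOR q) IFF p) XOR p) = True IFF True = True
((((q IMPLIES (t AND r)) IMPLIES p) IFF q) AND (r AND (r XOR t))) IMPLIES (((t AND q) IMPLIES r) IFF (((t XOR q) IFF p) XOR p)) = False IMPLIES True = True

True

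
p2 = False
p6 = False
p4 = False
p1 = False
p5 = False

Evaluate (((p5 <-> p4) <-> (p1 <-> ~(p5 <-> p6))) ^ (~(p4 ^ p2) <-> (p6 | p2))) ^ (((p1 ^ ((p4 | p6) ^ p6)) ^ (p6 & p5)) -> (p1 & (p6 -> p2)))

Substituting p2=False, p6=False, p4=False, p1=False, p5=False:
p5 <-> p4 = False <-> False = True
p5 <-> p6 = False <-> False = True
~(p5 <-> p6) = ~True = False
p1 <-> ~(p5 <-> p6) = False <-> False = True
(p5 <-> p4) <-> (p1 <-> ~(p5 <-> p6)) = True <-> True = True
p4 ^ p2 = False ^ False = False
~(p4 ^ p2) = ~False = True
p6 | p2 = False | False = False
~(p4 ^ p2) <-> (p6 | p2) = True <-> False = False
((p5 <-> p4) <-> (p1 <-> ~(p5 <-> p6))) ^ (~(p4 ^ p2) <-> (p6 | p2)) = True ^ False = True
p4 | p6 = False | False = False
(p4 | p6) ^ p6 = False ^ False = False
p1 ^ ((p4 | p6) ^ p6) = False ^ False = False
p6 & p5 = False & False = False
(p1 ^ ((p4 | p6) ^ p6)) ^ (p6 & p5) = False ^ False = False
p6 -> p2 = False -> False = True
p1 & (p6 -> p2) = False & True = False
((p1 ^ ((p4 | p6) ^ p6)) ^ (p6 & p5)) -> (p1 & (p6 -> p2)) = False -> False = True
(((p5 <-> p4) <-> (p1 <-> ~(p5 <-> p6))) ^ (~(p4 ^ p2) <-> (p6 | p2))) ^ (((p1 ^ ((p4 | p6) ^ p6)) ^ (p6 & p5)) -> (p1 & (p6 -> p2))) = True ^ True = False

False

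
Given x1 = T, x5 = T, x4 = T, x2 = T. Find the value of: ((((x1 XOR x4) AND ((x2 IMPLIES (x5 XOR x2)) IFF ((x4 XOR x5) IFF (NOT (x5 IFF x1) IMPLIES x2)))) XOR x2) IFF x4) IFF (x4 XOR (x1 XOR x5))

x1 XOR x4 = T XOR T = F
x5 XOR x2 = T XOR T = F
x2 IMPLIES (x5 XOR x2) = T IMPLIES F = F
x4 XOR x5 = T XOR T = F
x5 IFF x1 = T IFF T = T
NOT (x5 IFF x1) = NOT T = F
NOT (x5 IFF x1) IMPLIES x2 = F IMPLIES T = T
(x4 XOR x5) IFF (NOT (x5 IFF x1) IMPLIES x2) = F IFF T = F
(x2 IMPLIES (x5 XOR x2)) IFF ((x4 XOR x5) IFF (NOT (x5 IFF x1) IMPLIES x2)) = F IFF F = T
(x1 XOR x4) AND ((x2 IMPLIES (x5 XOR x2)) IFF ((x4 XOR x5) IFF (NOT (x5 IFF x1) IMPLIES x2))) = F AND T = F
((x1 XOR x4) AND ((x2 IMPLIES (x5 XOR x2)) IFF ((x4 XOR x5) IFF (NOT (x5 IFF x1) IMPLIES x2)))) XOR x2 = F XOR T = T
(((x1 XOR x4) AND ((x2 IMPLIES (x5 XOR x2)) IFF ((x4 XOR x5) IFF (NOT (x5 IFF x1) IMPLIES x2)))) XOR x2) IFF x4 = T IFF T = T
x1 XOR x5 = T XOR T = F
x4 XOR (x1 XOR x5) = T XOR F = T
((((x1 XOR x4) AND ((x2 IMPLIES (x5 XOR x2)) IFF ((x4 XOR x5) IFF (NOT (x5 IFF x1) IMPLIES x2)))) XOR x2) IFF x4) IFF (x4 XOR (x1 XOR x5)) = T IFF T = T

T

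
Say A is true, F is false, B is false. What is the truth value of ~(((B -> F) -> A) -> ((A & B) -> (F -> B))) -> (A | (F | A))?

True

Substituting A=True, F=False, B=False:
B -> F = False -> False = True
(B -> F) -> A = True -> True = True
A & B = True & False = False
F -> B = False -> False = True
(A & B) -> (F -> B) = False -> True = True
((B -> F) -> A) -> ((A & B) -> (F -> B)) = True -> True = True
~(((B -> F) -> A) -> ((A & B) -> (F -> B))) = ~True = False
F | A = False | True = True
A | (F | A) = True | True = True
~(((B -> F) -> A) -> ((A & B) -> (F -> B))) -> (A | (F | A)) = False -> True = True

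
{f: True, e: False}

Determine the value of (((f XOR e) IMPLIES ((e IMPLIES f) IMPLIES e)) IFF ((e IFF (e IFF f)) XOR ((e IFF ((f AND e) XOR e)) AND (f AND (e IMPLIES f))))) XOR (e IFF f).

True

f XOR e = True XOR False = True
e IMPLIES f = False IMPLIES True = True
(e IMPLIES f) IMPLIES e = True IMPLIES False = False
(f XOR e) IMPLIES ((e IMPLIES f) IMPLIES e) = True IMPLIES False = False
e IFF f = False IFF True = False
e IFF (e IFF f) = False IFF False = True
f AND e = True AND False = False
(f AND e) XOR e = False XOR False = False
e IFF ((f AND e) XOR e) = False IFF False = True
e IMPLIES f = False IMPLIES True = True
f AND (e IMPLIES f) = True AND True = True
(e IFF ((f AND e) XOR e)) AND (f AND (e IMPLIES f)) = True AND True = True
(e IFF (e IFF f)) XOR ((e IFF ((f AND e) XOR e)) AND (f AND (e IMPLIES f))) = True XOR True = False
((f XOR e) IMPLIES ((e IMPLIES f) IMPLIES e)) IFF ((e IFF (e IFF f)) XOR ((e IFF ((f AND e) XOR e)) AND (f AND (e IMPLIES f)))) = False IFF False = True
e IFF f = False IFF True = False
(((f XOR e) IMPLIES ((e IMPLIES f) IMPLIES e)) IFF ((e IFF (e IFF f)) XOR ((e IFF ((f AND e) XOR e)) AND (f AND (e IMPLIES f))))) XOR (e IFF f) = True XOR False = True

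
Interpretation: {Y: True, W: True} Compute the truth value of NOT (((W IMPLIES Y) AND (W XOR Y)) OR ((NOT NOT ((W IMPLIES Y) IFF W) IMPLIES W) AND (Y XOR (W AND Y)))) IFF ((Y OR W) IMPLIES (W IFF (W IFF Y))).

W IMPLIES Y = True IMPLIES True = True
W XOR Y = True XOR True = False
(W IMPLIES Y) AND (W XOR Y) = True AND False = False
W IMPLIES Y = True IMPLIES True = True
(W IMPLIES Y) IFF W = True IFF True = True
NOT ((W IMPLIES Y) IFF W) = NOT True = False
NOT NOT ((W IMPLIES Y) IFF W) = NOT False = True
NOT NOT ((W IMPLIES Y) IFF W) IMPLIES W = True IMPLIES True = True
W AND Y = True AND True = True
Y XOR (W AND Y) = True XOR True = False
(NOT NOT ((W IMPLIES Y) IFF W) IMPLIES W) AND (Y XOR (W AND Y)) = True AND False = False
((W IMPLIES Y) AND (W XOR Y)) OR ((NOT NOT ((W IMPLIES Y) IFF W) IMPLIES W) AND (Y XOR (W AND Y))) = False OR False = False
NOT (((W IMPLIES Y) AND (W XOR Y)) OR ((NOT NOT ((W IMPLIES Y) IFF W) IMPLIES W) AND (Y XOR (W AND Y)))) = NOT False = True
Y OR W = True OR True = True
W IFF Y = True IFF True = True
W IFF (W IFF Y) = True IFF True = True
(Y OR W) IMPLIES (W IFF (W IFF Y)) = True IMPLIES True = True
NOT (((W IMPLIES Y) AND (W XOR Y)) OR ((NOT NOT ((W IMPLIES Y) IFF W) IMPLIES W) AND (Y XOR (W AND Y)))) IFF ((Y OR W) IMPLIES (W IFF (W IFF Y))) = True IFF True = True

True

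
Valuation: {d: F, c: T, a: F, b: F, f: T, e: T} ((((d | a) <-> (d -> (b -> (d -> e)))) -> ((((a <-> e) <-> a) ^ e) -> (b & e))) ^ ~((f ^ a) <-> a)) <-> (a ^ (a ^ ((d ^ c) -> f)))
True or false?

F

d | a = F | F = F
d -> e = F -> T = T
b -> (d -> e) = F -> T = T
d -> (b -> (d -> e)) = F -> T = T
(d | a) <-> (d -> (b -> (d -> e))) = F <-> T = F
a <-> e = F <-> T = F
(a <-> e) <-> a = F <-> F = T
((a <-> e) <-> a) ^ e = T ^ T = F
b & e = F & T = F
(((a <-> e) <-> a) ^ e) -> (b & e) = F -> F = T
((d | a) <-> (d -> (b -> (d -> e)))) -> ((((a <-> e) <-> a) ^ e) -> (b & e)) = F -> T = T
f ^ a = T ^ F = T
(f ^ a) <-> a = T <-> F = F
~((f ^ a) <-> a) = ~F = T
(((d | a) <-> (d -> (b -> (d -> e)))) -> ((((a <-> e) <-> a) ^ e) -> (b & e))) ^ ~((f ^ a) <-> a) = T ^ T = F
d ^ c = F ^ T = T
(d ^ c) -> f = T -> T = T
a ^ ((d ^ c) -> f) = F ^ T = T
a ^ (a ^ ((d ^ c) -> f)) = F ^ T = T
((((d | a) <-> (d -> (b -> (d -> e)))) -> ((((a <-> e) <-> a) ^ e) -> (b & e))) ^ ~((f ^ a) <-> a)) <-> (a ^ (a ^ ((d ^ c) -> f))) = F <-> T = F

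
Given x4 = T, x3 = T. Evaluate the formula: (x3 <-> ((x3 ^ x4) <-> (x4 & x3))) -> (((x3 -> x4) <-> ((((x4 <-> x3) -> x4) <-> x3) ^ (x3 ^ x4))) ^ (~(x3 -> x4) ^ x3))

T

x3 ^ x4 = T ^ T = F
x4 & x3 = T & T = T
(x3 ^ x4) <-> (x4 & x3) = F <-> T = F
x3 <-> ((x3 ^ x4) <-> (x4 & x3)) = T <-> F = F
x3 -> x4 = T -> T = T
x4 <-> x3 = T <-> T = T
(x4 <-> x3) -> x4 = T -> T = T
((x4 <-> x3) -> x4) <-> x3 = T <-> T = T
x3 ^ x4 = T ^ T = F
(((x4 <-> x3) -> x4) <-> x3) ^ (x3 ^ x4) = T ^ F = T
(x3 -> x4) <-> ((((x4 <-> x3) -> x4) <-> x3) ^ (x3 ^ x4)) = T <-> T = T
x3 -> x4 = T -> T = T
~(x3 -> x4) = ~T = F
~(x3 -> x4) ^ x3 = F ^ T = T
((x3 -> x4) <-> ((((x4 <-> x3) -> x4) <-> x3) ^ (x3 ^ x4))) ^ (~(x3 -> x4) ^ x3) = T ^ T = F
(x3 <-> ((x3 ^ x4) <-> (x4 & x3))) -> (((x3 -> x4) <-> ((((x4 <-> x3) -> x4) <-> x3) ^ (x3 ^ x4))) ^ (~(x3 -> x4) ^ x3)) = F -> F = T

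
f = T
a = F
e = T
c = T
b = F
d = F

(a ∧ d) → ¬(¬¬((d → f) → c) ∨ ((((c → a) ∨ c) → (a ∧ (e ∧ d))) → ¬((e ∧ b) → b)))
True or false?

T

Substituting f=T, a=F, e=T, c=T, b=F, d=F:
a ∧ d = F ∧ F = F
d → f = F → T = T
(d → f) → c = T → T = T
¬((d → f) → c) = ¬T = F
¬¬((d → f) → c) = ¬F = T
c → a = T → F = F
(c → a) ∨ c = F ∨ T = T
e ∧ d = T ∧ F = F
a ∧ (e ∧ d) = F ∧ F = F
((c → a) ∨ c) → (a ∧ (e ∧ d)) = T → F = F
e ∧ b = T ∧ F = F
(e ∧ b) → b = F → F = T
¬((e ∧ b) → b) = ¬T = F
(((c → a) ∨ c) → (a ∧ (e ∧ d))) → ¬((e ∧ b) → b) = F → F = T
¬¬((d → f) → c) ∨ ((((c → a) ∨ c) → (a ∧ (e ∧ d))) → ¬((e ∧ b) → b)) = T ∨ T = T
¬(¬¬((d → f) → c) ∨ ((((c → a) ∨ c) → (a ∧ (e ∧ d))) → ¬((e ∧ b) → b))) = ¬T = F
(a ∧ d) → ¬(¬¬((d → f) → c) ∨ ((((c → a) ∨ c) → (a ∧ (e ∧ d))) → ¬((e ∧ b) → b))) = F → F = T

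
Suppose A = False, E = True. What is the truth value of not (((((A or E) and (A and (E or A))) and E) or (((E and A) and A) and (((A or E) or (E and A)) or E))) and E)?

True

Substituting A=False, E=True:
A or E = False or True = True
E or A = True or False = True
A and (E or A) = False and True = False
(A or E) and (A and (E or A)) = True and False = False
((A or E) and (A and (E or A))) and E = False and True = False
E and A = True and False = False
(E and A) and A = False and False = False
A or E = False or True = True
E and A = True and False = False
(A or E) or (E and A) = True or False = True
((A or E) or (E and A)) or E = True or True = True
((E and A) and A) and (((A or E) or (E and A)) or E) = False and True = False
(((A or E) and (A and (E or A))) and E) or (((E and A) and A) and (((A or E) or (E and A)) or E)) = False or False = False
((((A or E) and (A and (E or A))) and E) or (((E and A) and A) and (((A or E) or (E and A)) or E))) and E = False and True = False
not (((((A or E) and (A and (E or A))) and E) or (((E and A) and A) and (((A or E) or (E and A)) or E))) and E) = not False = True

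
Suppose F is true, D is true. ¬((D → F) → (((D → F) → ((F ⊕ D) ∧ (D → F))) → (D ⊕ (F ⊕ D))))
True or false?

False

D → F = True → True = True
D → F = True → True = True
F ⊕ D = True ⊕ True = False
D → F = True → True = True
(F ⊕ D) ∧ (D → F) = False ∧ True = False
(D → F) → ((F ⊕ D) ∧ (D → F)) = True → False = False
F ⊕ D = True ⊕ True = False
D ⊕ (F ⊕ D) = True ⊕ False = True
((D → F) → ((F ⊕ D) ∧ (D → F))) → (D ⊕ (F ⊕ D)) = False → True = True
(D → F) → (((D → F) → ((F ⊕ D) ∧ (D → F))) → (D ⊕ (F ⊕ D))) = True → True = True
¬((D → F) → (((D → F) → ((F ⊕ D) ∧ (D → F))) → (D ⊕ (F ⊕ D)))) = ¬True = False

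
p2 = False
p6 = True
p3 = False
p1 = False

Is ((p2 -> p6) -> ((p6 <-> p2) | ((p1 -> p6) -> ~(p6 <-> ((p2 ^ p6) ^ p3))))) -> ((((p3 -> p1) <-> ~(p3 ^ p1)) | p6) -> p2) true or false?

p2 -> p6 = False -> True = True
p6 <-> p2 = True <-> False = False
p1 -> p6 = False -> True = True
p2 ^ p6 = False ^ True = True
(p2 ^ p6) ^ p3 = True ^ False = True
p6 <-> ((p2 ^ p6) ^ p3) = True <-> True = True
~(p6 <-> ((p2 ^ p6) ^ p3)) = ~True = False
(p1 -> p6) -> ~(p6 <-> ((p2 ^ p6) ^ p3)) = True -> False = False
(p6 <-> p2) | ((p1 -> p6) -> ~(p6 <-> ((p2 ^ p6) ^ p3))) = False | False = False
(p2 -> p6) -> ((p6 <-> p2) | ((p1 -> p6) -> ~(p6 <-> ((p2 ^ p6) ^ p3)))) = True -> False = False
p3 -> p1 = False -> False = True
p3 ^ p1 = False ^ False = False
~(p3 ^ p1) = ~False = True
(p3 -> p1) <-> ~(p3 ^ p1) = True <-> True = True
((p3 -> p1) <-> ~(p3 ^ p1)) | p6 = True | True = True
(((p3 -> p1) <-> ~(p3 ^ p1)) | p6) -> p2 = True -> False = False
((p2 -> p6) -> ((p6 <-> p2) | ((p1 -> p6) -> ~(p6 <-> ((p2 ^ p6) ^ p3))))) -> ((((p3 -> p1) <-> ~(p3 ^ p1)) | p6) -> p2) = False -> False = True

True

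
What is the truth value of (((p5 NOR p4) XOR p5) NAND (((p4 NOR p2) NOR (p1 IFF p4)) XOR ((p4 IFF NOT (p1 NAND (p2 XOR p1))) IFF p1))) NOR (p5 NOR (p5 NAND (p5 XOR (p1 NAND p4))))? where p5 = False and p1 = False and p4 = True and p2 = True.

False

p5 NOR p4 = False NOR True = False
(p5 NOR p4) XOR p5 = False XOR False = False
p4 NOR p2 = True NOR True = False
p1 IFF p4 = False IFF True = False
(p4 NOR p2) NOR (p1 IFF p4) = False NOR False = True
p2 XOR p1 = True XOR False = True
p1 NAND (p2 XOR p1) = False NAND True = True
NOT (p1 NAND (p2 XOR p1)) = NOT True = False
p4 IFF NOT (p1 NAND (p2 XOR p1)) = True IFF False = False
(p4 IFF NOT (p1 NAND (p2 XOR p1))) IFF p1 = False IFF False = True
((p4 NOR p2) NOR (p1 IFF p4)) XOR ((p4 IFF NOT (p1 NAND (p2 XOR p1))) IFF p1) = True XOR True = False
((p5 NOR p4) XOR p5) NAND (((p4 NOR p2) NOR (p1 IFF p4)) XOR ((p4 IFF NOT (p1 NAND (p2 XOR p1))) IFF p1)) = False NAND False = True
p1 NAND p4 = False NAND True = True
p5 XOR (p1 NAND p4) = False XOR True = True
p5 NAND (p5 XOR (p1 NAND p4)) = False NAND True = True
p5 NOR (p5 NAND (p5 XOR (p1 NAND p4))) = False NOR True = False
(((p5 NOR p4) XOR p5) NAND (((p4 NOR p2) NOR (p1 IFF p4)) XOR ((p4 IFF NOT (p1 NAND (p2 XOR p1))) IFF p1))) NOR (p5 NOR (p5 NAND (p5 XOR (p1 NAND p4)))) = True NOR False = False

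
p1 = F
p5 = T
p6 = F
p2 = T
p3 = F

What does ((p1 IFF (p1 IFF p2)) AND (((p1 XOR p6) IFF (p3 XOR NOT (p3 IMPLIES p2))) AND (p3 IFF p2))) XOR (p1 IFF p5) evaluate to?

F

p1 IFF p2 = F IFF T = F
p1 IFF (p1 IFF p2) = F IFF F = T
p1 XOR p6 = F XOR F = F
p3 IMPLIES p2 = F IMPLIES T = T
NOT (p3 IMPLIES p2) = NOT T = F
p3 XOR NOT (p3 IMPLIES p2) = F XOR F = F
(p1 XOR p6) IFF (p3 XOR NOT (p3 IMPLIES p2)) = F IFF F = T
p3 IFF p2 = F IFF T = F
((p1 XOR p6) IFF (p3 XOR NOT (p3 IMPLIES p2))) AND (p3 IFF p2) = T AND F = F
(p1 IFF (p1 IFF p2)) AND (((p1 XOR p6) IFF (p3 XOR NOT (p3 IMPLIES p2))) AND (p3 IFF p2)) = T AND F = F
p1 IFF p5 = F IFF T = F
((p1 IFF (p1 IFF p2)) AND (((p1 XOR p6) IFF (p3 XOR NOT (p3 IMPLIES p2))) AND (p3 IFF p2))) XOR (p1 IFF p5) = F XOR F = F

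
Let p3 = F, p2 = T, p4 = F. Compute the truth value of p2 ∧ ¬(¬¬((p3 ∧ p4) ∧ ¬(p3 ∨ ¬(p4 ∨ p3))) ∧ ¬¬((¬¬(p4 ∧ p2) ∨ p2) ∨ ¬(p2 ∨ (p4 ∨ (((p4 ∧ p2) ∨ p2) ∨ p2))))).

T

p3 ∧ p4 = F ∧ F = F
p4 ∨ p3 = F ∨ F = F
¬(p4 ∨ p3) = ¬F = T
p3 ∨ ¬(p4 ∨ p3) = F ∨ T = T
¬(p3 ∨ ¬(p4 ∨ p3)) = ¬T = F
(p3 ∧ p4) ∧ ¬(p3 ∨ ¬(p4 ∨ p3)) = F ∧ F = F
¬((p3 ∧ p4) ∧ ¬(p3 ∨ ¬(p4 ∨ p3))) = ¬F = T
¬¬((p3 ∧ p4) ∧ ¬(p3 ∨ ¬(p4 ∨ p3))) = ¬T = F
p4 ∧ p2 = F ∧ T = F
¬(p4 ∧ p2) = ¬F = T
¬¬(p4 ∧ p2) = ¬T = F
¬¬(p4 ∧ p2) ∨ p2 = F ∨ T = T
p4 ∧ p2 = F ∧ T = F
(p4 ∧ p2) ∨ p2 = F ∨ T = T
((p4 ∧ p2) ∨ p2) ∨ p2 = T ∨ T = T
p4 ∨ (((p4 ∧ p2) ∨ p2) ∨ p2) = F ∨ T = T
p2 ∨ (p4 ∨ (((p4 ∧ p2) ∨ p2) ∨ p2)) = T ∨ T = T
¬(p2 ∨ (p4 ∨ (((p4 ∧ p2) ∨ p2) ∨ p2))) = ¬T = F
(¬¬(p4 ∧ p2) ∨ p2) ∨ ¬(p2 ∨ (p4 ∨ (((p4 ∧ p2) ∨ p2) ∨ p2))) = T ∨ F = T
¬((¬¬(p4 ∧ p2) ∨ p2) ∨ ¬(p2 ∨ (p4 ∨ (((p4 ∧ p2) ∨ p2) ∨ p2)))) = ¬T = F
¬¬((¬¬(p4 ∧ p2) ∨ p2) ∨ ¬(p2 ∨ (p4 ∨ (((p4 ∧ p2) ∨ p2) ∨ p2)))) = ¬F = T
¬¬((p3 ∧ p4) ∧ ¬(p3 ∨ ¬(p4 ∨ p3))) ∧ ¬¬((¬¬(p4 ∧ p2) ∨ p2) ∨ ¬(p2 ∨ (p4 ∨ (((p4 ∧ p2) ∨ p2) ∨ p2)))) = F ∧ T = F
¬(¬¬((p3 ∧ p4) ∧ ¬(p3 ∨ ¬(p4 ∨ p3))) ∧ ¬¬((¬¬(p4 ∧ p2) ∨ p2) ∨ ¬(p2 ∨ (p4 ∨ (((p4 ∧ p2) ∨ p2) ∨ p2))))) = ¬F = T
p2 ∧ ¬(¬¬((p3 ∧ p4) ∧ ¬(p3 ∨ ¬(p4 ∨ p3))) ∧ ¬¬((¬¬(p4 ∧ p2) ∨ p2) ∨ ¬(p2 ∨ (p4 ∨ (((p4 ∧ p2) ∨ p2) ∨ p2))))) = T ∧ T = T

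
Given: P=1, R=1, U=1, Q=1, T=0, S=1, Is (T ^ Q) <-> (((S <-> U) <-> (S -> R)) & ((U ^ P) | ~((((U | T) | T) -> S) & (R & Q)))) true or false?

T ^ Q = 0 ^ 1 = 1
S <-> U = 1 <-> 1 = 1
S -> R = 1 -> 1 = 1
(S <-> U) <-> (S -> R) = 1 <-> 1 = 1
U ^ P = 1 ^ 1 = 0
U | T = 1 | 0 = 1
(U | T) | T = 1 | 0 = 1
((U | T) | T) -> S = 1 -> 1 = 1
R & Q = 1 & 1 = 1
(((U | T) | T) -> S) & (R & Q) = 1 & 1 = 1
~((((U | T) | T) -> S) & (R & Q)) = ~1 = 0
(U ^ P) | ~((((U | T) | T) -> S) & (R & Q)) = 0 | 0 = 0
((S <-> U) <-> (S -> R)) & ((U ^ P) | ~((((U | T) | T) -> S) & (R & Q))) = 1 & 0 = 0
(T ^ Q) <-> (((S <-> U) <-> (S -> R)) & ((U ^ P) | ~((((U | T) | T) -> S) & (R & Q)))) = 1 <-> 0 = 0

0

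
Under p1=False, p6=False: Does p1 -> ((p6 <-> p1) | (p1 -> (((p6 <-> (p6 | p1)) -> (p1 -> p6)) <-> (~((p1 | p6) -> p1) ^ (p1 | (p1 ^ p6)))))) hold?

p6 <-> p1 = False <-> False = True
p6 | p1 = False | False = False
p6 <-> (p6 | p1) = False <-> False = True
p1 -> p6 = False -> False = True
(p6 <-> (p6 | p1)) -> (p1 -> p6) = True -> True = True
p1 | p6 = False | False = False
(p1 | p6) -> p1 = False -> False = True
~((p1 | p6) -> p1) = ~True = False
p1 ^ p6 = False ^ False = False
p1 | (p1 ^ p6) = False | False = False
~((p1 | p6) -> p1) ^ (p1 | (p1 ^ p6)) = False ^ False = False
((p6 <-> (p6 | p1)) -> (p1 -> p6)) <-> (~((p1 | p6) -> p1) ^ (p1 | (p1 ^ p6))) = True <-> False = False
p1 -> (((p6 <-> (p6 | p1)) -> (p1 -> p6)) <-> (~((p1 | p6) -> p1) ^ (p1 | (p1 ^ p6)))) = False -> False = True
(p6 <-> p1) | (p1 -> (((p6 <-> (p6 | p1)) -> (p1 -> p6)) <-> (~((p1 | p6) -> p1) ^ (p1 | (p1 ^ p6))))) = True | True = True
p1 -> ((p6 <-> p1) | (p1 -> (((p6 <-> (p6 | p1)) -> (p1 -> p6)) <-> (~((p1 | p6) -> p1) ^ (p1 | (p1 ^ p6)))))) = False -> True = True

True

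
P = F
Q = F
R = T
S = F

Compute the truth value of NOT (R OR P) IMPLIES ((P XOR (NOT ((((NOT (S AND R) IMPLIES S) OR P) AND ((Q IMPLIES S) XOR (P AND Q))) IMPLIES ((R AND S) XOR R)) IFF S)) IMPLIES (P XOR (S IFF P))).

R OR P = T OR F = T
NOT (R OR P) = NOT T = F
S AND R = F AND T = F
NOT (S AND R) = NOT F = T
NOT (S AND R) IMPLIES S = T IMPLIES F = F
(NOT (S AND R) IMPLIES S) OR P = F OR F = F
Q IMPLIES S = F IMPLIES F = T
P AND Q = F AND F = F
(Q IMPLIES S) XOR (P AND Q) = T XOR F = T
((NOT (S AND R) IMPLIES S) OR P) AND ((Q IMPLIES S) XOR (P AND Q)) = F AND T = F
R AND S = T AND F = F
(R AND S) XOR R = F XOR T = T
(((NOT (S AND R) IMPLIES S) OR P) AND ((Q IMPLIES S) XOR (P AND Q))) IMPLIES ((R AND S) XOR R) = F IMPLIES T = T
NOT ((((NOT (S AND R) IMPLIES S) OR P) AND ((Q IMPLIES S) XOR (P AND Q))) IMPLIES ((R AND S) XOR R)) = NOT T = F
NOT ((((NOT (S AND R) IMPLIES S) OR P) AND ((Q IMPLIES S) XOR (P AND Q))) IMPLIES ((R AND S) XOR R)) IFF S = F IFF F = T
P XOR (NOT ((((NOT (S AND R) IMPLIES S) OR P) AND ((Q IMPLIES S) XOR (P AND Q))) IMPLIES ((R AND S) XOR R)) IFF S) = F XOR T = T
S IFF P = F IFF F = T
P XOR (S IFF P) = F XOR T = T
(P XOR (NOT ((((NOT (S AND R) IMPLIES S) OR P) AND ((Q IMPLIES S) XOR (P AND Q))) IMPLIES ((R AND S) XOR R)) IFF S)) IMPLIES (P XOR (S IFF P)) = T IMPLIES T = T
NOT (R OR P) IMPLIES ((P XOR (NOT ((((NOT (S AND R) IMPLIES S) OR P) AND ((Q IMPLIES S) XOR (P AND Q))) IMPLIES ((R AND S) XOR R)) IFF S)) IMPLIES (P XOR (S IFF P))) = F IMPLIES T = T

T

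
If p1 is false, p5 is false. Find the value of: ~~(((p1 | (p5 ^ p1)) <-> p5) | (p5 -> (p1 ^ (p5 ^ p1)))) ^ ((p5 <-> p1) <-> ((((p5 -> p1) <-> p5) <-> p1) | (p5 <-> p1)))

p5 ^ p1 = False ^ False = False
p1 | (p5 ^ p1) = False | False = False
(p1 | (p5 ^ p1)) <-> p5 = False <-> False = True
p5 ^ p1 = False ^ False = False
p1 ^ (p5 ^ p1) = False ^ False = False
p5 -> (p1 ^ (p5 ^ p1)) = False -> False = True
((p1 | (p5 ^ p1)) <-> p5) | (p5 -> (p1 ^ (p5 ^ p1))) = True | True = True
~(((p1 | (p5 ^ p1)) <-> p5) | (p5 -> (p1 ^ (p5 ^ p1)))) = ~True = False
~~(((p1 | (p5 ^ p1)) <-> p5) | (p5 -> (p1 ^ (p5 ^ p1)))) = ~False = True
p5 <-> p1 = False <-> False = True
p5 -> p1 = False -> False = True
(p5 -> p1) <-> p5 = True <-> False = False
((p5 -> p1) <-> p5) <-> p1 = False <-> False = True
p5 <-> p1 = False <-> False = True
(((p5 -> p1) <-> p5) <-> p1) | (p5 <-> p1) = True | True = True
(p5 <-> p1) <-> ((((p5 -> p1) <-> p5) <-> p1) | (p5 <-> p1)) = True <-> True = True
~~(((p1 | (p5 ^ p1)) <-> p5) | (p5 -> (p1 ^ (p5 ^ p1)))) ^ ((p5 <-> p1) <-> ((((p5 -> p1) <-> p5) <-> p1) | (p5 <-> p1))) = True ^ True = False

False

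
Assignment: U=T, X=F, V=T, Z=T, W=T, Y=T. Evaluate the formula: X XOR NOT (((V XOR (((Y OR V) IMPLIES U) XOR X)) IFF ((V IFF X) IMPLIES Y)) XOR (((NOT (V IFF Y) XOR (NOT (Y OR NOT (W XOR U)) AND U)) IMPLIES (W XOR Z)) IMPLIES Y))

Y OR V = T OR T = T
(Y OR V) IMPLIES U = T IMPLIES T = T
((Y OR V) IMPLIES U) XOR X = T XOR F = T
V XOR (((Y OR V) IMPLIES U) XOR X) = T XOR T = F
V IFF X = T IFF F = F
(V IFF X) IMPLIES Y = F IMPLIES T = T
(V XOR (((Y OR V) IMPLIES U) XOR X)) IFF ((V IFF X) IMPLIES Y) = F IFF T = F
V IFF Y = T IFF T = T
NOT (V IFF Y) = NOT T = F
W XOR U = T XOR T = F
NOT (W XOR U) = NOT F = T
Y OR NOT (W XOR U) = T OR T = T
NOT (Y OR NOT (W XOR U)) = NOT T = F
NOT (Y OR NOT (W XOR U)) AND U = F AND T = F
NOT (V IFF Y) XOR (NOT (Y OR NOT (W XOR U)) AND U) = F XOR F = F
W XOR Z = T XOR T = F
(NOT (V IFF Y) XOR (NOT (Y OR NOT (W XOR U)) AND U)) IMPLIES (W XOR Z) = F IMPLIES F = T
((NOT (V IFF Y) XOR (NOT (Y OR NOT (W XOR U)) AND U)) IMPLIES (W XOR Z)) IMPLIES Y = T IMPLIES T = T
((V XOR (((Y OR V) IMPLIES U) XOR X)) IFF ((V IFF X) IMPLIES Y)) XOR (((NOT (V IFF Y) XOR (NOT (Y OR NOT (W XOR U)) AND U)) IMPLIES (W XOR Z)) IMPLIES Y) = F XOR T = T
NOT (((V XOR (((Y OR V) IMPLIES U) XOR X)) IFF ((V IFF X) IMPLIES Y)) XOR (((NOT (V IFF Y) XOR (NOT (Y OR NOT (W XOR U)) AND U)) IMPLIES (W XOR Z)) IMPLIES Y)) = NOT T = F
X XOR NOT (((V XOR (((Y OR V) IMPLIES U) XOR X)) IFF ((V IFF X) IMPLIES Y)) XOR (((NOT (V IFF Y) XOR (NOT (Y OR NOT (W XOR U)) AND U)) IMPLIES (W XOR Z)) IMPLIES Y)) = F XOR F = F

F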